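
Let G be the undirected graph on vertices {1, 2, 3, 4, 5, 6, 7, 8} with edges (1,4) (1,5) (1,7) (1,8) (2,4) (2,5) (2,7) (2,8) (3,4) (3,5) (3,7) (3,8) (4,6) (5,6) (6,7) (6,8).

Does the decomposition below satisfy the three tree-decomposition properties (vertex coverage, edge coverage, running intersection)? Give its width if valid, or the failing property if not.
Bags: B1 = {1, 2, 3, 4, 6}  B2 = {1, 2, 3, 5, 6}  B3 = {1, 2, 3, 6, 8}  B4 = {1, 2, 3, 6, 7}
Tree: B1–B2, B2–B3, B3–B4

Yes; width 4.

Vertex coverage: the bags together contain {1, 2, 3, 4, 5, 6, 7, 8}, the full vertex set. Edge coverage: each edge of G has both endpoints in at least one bag. Running intersection: for every vertex, the bags containing it form a connected subtree. All three properties hold, so this is a valid tree decomposition of width max|bag| − 1 = 4, and hence tw(G) ≤ 4.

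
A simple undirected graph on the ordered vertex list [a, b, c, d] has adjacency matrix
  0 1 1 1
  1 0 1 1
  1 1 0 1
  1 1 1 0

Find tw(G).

3

A width-3 tree decomposition is:
Bags: B1 = {a, b, c, d}
Tree: (single bag)
With just one bag of size 4, the width is 4 − 1 = 3, so tw(G) ≤ 3. For the lower bound, the 4 vertices {a, b, c, d} are pairwise adjacent, and any tree decomposition puts a clique entirely inside one bag — forcing width ≥ 3. The upper and lower bounds meet at 3, so that is the treewidth.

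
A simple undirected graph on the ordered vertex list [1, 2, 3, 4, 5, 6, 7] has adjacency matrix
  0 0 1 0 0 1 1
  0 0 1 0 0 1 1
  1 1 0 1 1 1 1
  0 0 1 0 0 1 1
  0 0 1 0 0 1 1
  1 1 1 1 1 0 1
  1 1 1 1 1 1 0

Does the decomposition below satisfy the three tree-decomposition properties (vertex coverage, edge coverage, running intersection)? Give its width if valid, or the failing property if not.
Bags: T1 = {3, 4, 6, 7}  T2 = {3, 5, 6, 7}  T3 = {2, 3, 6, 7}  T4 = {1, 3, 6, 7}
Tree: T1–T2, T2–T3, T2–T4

Yes; width 3.

Checking the three conditions: (i) the bags cover all of {1, 2, 3, 4, 5, 6, 7}; (ii) for each edge, some bag contains both endpoints; (iii) the bags containing any fixed vertex form a subtree. All hold, so the decomposition is valid with width 4 − 1 = 3.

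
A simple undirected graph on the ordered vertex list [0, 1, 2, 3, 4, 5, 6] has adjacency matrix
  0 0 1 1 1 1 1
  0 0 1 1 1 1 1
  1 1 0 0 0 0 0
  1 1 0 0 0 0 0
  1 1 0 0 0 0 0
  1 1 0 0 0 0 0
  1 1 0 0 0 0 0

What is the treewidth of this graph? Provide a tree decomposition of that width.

Treewidth 2.
Bags: B1 = {0, 1, 6}  B2 = {0, 1, 5}  B3 = {0, 1, 3}  B4 = {0, 1, 4}  B5 = {0, 1, 2}
Tree: B1–B2, B2–B3, B3–B4, B4–B5

The largest bag has 3 vertices, giving width 2; this decomposition certifies tw(G) ≤ 2. For the lower bound, G contains the cycle 1–6–0–5–1, so G is not a forest; only forests have treewidth ≤ 1, hence tw(G) ≥ 2. Combining the bounds, tw(G) = 2.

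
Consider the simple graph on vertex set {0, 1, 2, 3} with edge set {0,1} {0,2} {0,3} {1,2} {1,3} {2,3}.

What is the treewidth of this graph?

A width-3 tree decomposition is:
Bags: B1 = {0, 1, 2, 3}
Tree: (single bag)
With just one bag of size 4, the width is 4 − 1 = 3, so tw(G) ≤ 3. For the lower bound, the 4 vertices {0, 1, 2, 3} are pairwise adjacent, and any tree decomposition puts a clique entirely inside one bag — forcing width ≥ 3. Hence tw(G) = 3 exactly.

3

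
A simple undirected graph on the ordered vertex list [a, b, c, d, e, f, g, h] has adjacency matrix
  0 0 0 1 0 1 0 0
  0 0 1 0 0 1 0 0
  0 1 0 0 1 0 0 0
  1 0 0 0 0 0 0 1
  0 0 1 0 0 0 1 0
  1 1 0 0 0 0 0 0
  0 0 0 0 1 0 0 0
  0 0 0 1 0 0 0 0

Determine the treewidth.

1

A width-1 tree decomposition is:
Bags: B1 = {d, h}  B2 = {a, d}  B3 = {a, f}  B4 = {b, f}  B5 = {b, c}  B6 = {c, e}  B7 = {e, g}
Tree: B1–B2, B2–B3, B3–B4, B4–B5, B5–B6, B6–B7
Each bag holds 2 vertices, so the decomposition has width 1, which upper-bounds the treewidth. Since G has at least one edge (e.g. h–d), it is not an edgeless graph, so tw(G) ≥ 1. Therefore the treewidth is 1.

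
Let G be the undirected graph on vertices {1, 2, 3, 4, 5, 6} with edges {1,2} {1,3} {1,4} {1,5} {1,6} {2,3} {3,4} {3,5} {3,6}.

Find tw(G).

A width-2 tree decomposition is:
Bags: B1 = {1, 3, 5}  B2 = {1, 2, 3}  B3 = {1, 3, 6}  B4 = {1, 3, 4}
Tree: B1–B2, B2–B3, B2–B4
Each bag holds 3 vertices, so the decomposition has width 2, which upper-bounds the treewidth. For the lower bound, the 3 vertices {1, 2, 3} are pairwise adjacent, and any tree decomposition puts a clique entirely inside one bag — forcing width ≥ 2. Combining the bounds, tw(G) = 2.

2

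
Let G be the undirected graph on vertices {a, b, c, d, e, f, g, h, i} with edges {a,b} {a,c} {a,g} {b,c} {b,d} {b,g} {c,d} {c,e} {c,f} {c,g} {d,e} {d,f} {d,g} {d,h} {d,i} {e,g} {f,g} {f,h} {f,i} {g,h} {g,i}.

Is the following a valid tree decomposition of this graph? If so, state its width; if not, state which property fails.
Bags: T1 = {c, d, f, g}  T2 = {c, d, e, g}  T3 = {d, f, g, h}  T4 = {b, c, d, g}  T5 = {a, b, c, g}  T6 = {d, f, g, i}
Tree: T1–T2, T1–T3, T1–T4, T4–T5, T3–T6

Every vertex of G appears in some bag (union = {a, b, c, d, e, f, g, h, i}); every edge is covered by a bag; and for each vertex v the set of bags containing v is connected in the bag tree. The decomposition is therefore valid. The largest bag has 4 vertices, so the width is 3.

Yes; width 3.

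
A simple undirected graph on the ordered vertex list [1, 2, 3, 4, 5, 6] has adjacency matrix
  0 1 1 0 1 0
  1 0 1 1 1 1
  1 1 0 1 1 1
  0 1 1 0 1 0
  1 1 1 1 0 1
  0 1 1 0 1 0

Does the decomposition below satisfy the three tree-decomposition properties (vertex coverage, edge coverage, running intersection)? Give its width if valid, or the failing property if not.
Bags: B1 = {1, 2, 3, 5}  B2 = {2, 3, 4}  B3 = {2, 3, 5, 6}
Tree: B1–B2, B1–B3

A tree decomposition must satisfy three properties: every vertex lies in some bag; for every edge, both endpoints lie together in some bag; and for every vertex, the bags containing it form a connected subtree. Here edge (5,4) lies in no bag, so the decomposition is invalid.

No — edge (5,4) lies in no bag.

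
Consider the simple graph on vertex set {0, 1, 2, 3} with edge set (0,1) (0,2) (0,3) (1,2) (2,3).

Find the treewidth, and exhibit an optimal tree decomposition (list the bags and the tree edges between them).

The largest bag has 3 vertices, giving width 2; this decomposition certifies tw(G) ≤ 2. On the other hand G contains the 3-clique {0, 1, 2}. A clique must lie in a single bag of any decomposition, so no decomposition can have width below 2. The upper and lower bounds meet at 2, so that is the treewidth.

Treewidth 2.
One such decomposition:
Bags: B1 = {0, 2, 3}  B2 = {0, 1, 2}
Tree: B1–B2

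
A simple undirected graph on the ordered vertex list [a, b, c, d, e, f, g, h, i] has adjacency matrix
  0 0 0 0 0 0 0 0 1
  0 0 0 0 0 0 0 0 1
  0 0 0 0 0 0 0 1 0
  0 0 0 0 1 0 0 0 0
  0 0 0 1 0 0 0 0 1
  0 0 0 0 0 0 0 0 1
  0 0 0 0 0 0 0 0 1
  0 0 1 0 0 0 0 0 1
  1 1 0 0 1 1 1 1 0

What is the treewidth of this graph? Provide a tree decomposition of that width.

The largest bag has 2 vertices, giving width 1; this decomposition certifies tw(G) ≤ 1. Any graph with an edge has treewidth ≥ 1, and G has the edge a–i. The upper and lower bounds meet at 1, so that is the treewidth.

Treewidth 1.
Bags: B1 = {a, i}  B2 = {e, i}  B3 = {h, i}  B4 = {b, i}  B5 = {g, i}  B6 = {d, e}  B7 = {c, h}  B8 = {f, i}
Tree: B1–B2, B2–B3, B1–B4, B2–B5, B2–B6, B3–B7, B4–B8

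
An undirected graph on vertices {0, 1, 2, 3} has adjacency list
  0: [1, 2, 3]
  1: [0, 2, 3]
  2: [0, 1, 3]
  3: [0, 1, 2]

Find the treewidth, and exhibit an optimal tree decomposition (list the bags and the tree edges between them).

Treewidth 3.
Bags: B1 = {0, 1, 2, 3}
Tree: (single bag)

A single bag containing all 4 vertices is trivially a valid decomposition of width 3. For the lower bound, the 4 vertices {0, 1, 2, 3} are pairwise adjacent, and any tree decomposition puts a clique entirely inside one bag — forcing width ≥ 3. Hence tw(G) = 3 exactly.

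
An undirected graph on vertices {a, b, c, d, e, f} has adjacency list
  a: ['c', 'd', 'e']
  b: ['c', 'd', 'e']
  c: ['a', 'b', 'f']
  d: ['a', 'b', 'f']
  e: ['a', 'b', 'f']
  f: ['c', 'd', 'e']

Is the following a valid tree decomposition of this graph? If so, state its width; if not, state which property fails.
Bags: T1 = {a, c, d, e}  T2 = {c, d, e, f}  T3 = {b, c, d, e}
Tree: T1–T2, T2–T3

Every vertex of G appears in some bag (union = {a, b, c, d, e, f}); every edge is covered by a bag; and for each vertex v the set of bags containing v is connected in the bag tree. The decomposition is therefore valid. The largest bag has 4 vertices, so the width is 3.

Yes; width 3.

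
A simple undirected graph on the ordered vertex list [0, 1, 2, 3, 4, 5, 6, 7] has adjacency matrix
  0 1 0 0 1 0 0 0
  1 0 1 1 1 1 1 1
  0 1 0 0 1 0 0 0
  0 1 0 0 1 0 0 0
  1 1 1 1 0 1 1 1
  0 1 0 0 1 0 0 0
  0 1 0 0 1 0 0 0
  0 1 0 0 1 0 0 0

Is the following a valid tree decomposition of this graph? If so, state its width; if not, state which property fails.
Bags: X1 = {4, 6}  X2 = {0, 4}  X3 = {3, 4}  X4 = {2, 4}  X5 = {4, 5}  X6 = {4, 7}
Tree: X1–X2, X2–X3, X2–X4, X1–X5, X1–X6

A tree decomposition must satisfy three properties: every vertex lies in some bag; for every edge, both endpoints lie together in some bag; and for every vertex, the bags containing it form a connected subtree. Here vertex 1 appears in no bag, so the decomposition is invalid.

No — vertex 1 appears in no bag.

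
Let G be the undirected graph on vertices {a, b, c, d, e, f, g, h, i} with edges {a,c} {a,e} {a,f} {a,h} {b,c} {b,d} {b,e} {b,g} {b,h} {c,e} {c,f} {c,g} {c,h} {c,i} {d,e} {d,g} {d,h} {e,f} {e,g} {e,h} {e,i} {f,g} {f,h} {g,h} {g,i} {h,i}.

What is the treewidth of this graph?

4

A width-4 tree decomposition is:
Bags: B1 = {b, c, e, g, h}  B2 = {c, e, f, g, h}  B3 = {b, d, e, g, h}  B4 = {c, e, g, h, i}  B5 = {a, c, e, f, h}
Tree: B1–B2, B1–B3, B1–B4, B2–B5
Every bag has size at most 5, so the width is 5 − 1 = 4 and tw(G) ≤ 4. On the other hand G contains the 5-clique {b, d, e, g, h}. A clique must lie in a single bag of any decomposition, so no decomposition can have width below 4. Combining the bounds, tw(G) = 4.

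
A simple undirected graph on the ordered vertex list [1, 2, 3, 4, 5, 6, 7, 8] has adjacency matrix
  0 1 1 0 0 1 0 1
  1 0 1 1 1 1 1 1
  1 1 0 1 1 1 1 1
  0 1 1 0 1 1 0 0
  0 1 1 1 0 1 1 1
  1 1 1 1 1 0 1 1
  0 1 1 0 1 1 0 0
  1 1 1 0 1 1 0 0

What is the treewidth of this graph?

4

A width-4 tree decomposition is:
Bags: B1 = {2, 3, 5, 6, 7}  B2 = {2, 3, 5, 6, 8}  B3 = {2, 3, 4, 5, 6}  B4 = {1, 2, 3, 6, 8}
Tree: B1–B2, B2–B3, B2–B4
Every bag has size at most 5, so the width is 5 − 1 = 4 and tw(G) ≤ 4. On the other hand G contains the 5-clique {1, 2, 3, 6, 8}. A clique must lie in a single bag of any decomposition, so no decomposition can have width below 4. Hence tw(G) = 4 exactly.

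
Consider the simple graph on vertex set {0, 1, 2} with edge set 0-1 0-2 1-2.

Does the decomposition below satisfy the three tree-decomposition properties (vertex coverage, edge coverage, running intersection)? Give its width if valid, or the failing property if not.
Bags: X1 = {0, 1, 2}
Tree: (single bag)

Yes; width 2.

Checking the three conditions: (i) the bags cover all of {0, 1, 2}; (ii) for each edge, some bag contains both endpoints; (iii) the bags containing any fixed vertex form a subtree. All hold, so the decomposition is valid with width 3 − 1 = 2.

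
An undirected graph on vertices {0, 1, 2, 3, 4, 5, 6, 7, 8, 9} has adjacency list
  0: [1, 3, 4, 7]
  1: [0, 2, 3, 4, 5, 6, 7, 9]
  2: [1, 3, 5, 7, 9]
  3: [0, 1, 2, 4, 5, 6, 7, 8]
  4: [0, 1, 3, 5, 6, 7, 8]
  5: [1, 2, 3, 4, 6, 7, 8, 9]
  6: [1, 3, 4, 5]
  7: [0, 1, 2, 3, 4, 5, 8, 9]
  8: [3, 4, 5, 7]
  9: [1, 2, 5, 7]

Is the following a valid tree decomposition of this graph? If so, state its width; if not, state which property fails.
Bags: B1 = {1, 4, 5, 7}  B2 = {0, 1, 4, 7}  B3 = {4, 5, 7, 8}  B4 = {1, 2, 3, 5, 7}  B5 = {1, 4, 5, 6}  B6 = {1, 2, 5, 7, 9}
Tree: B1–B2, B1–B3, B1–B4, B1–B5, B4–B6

A tree decomposition must satisfy three properties: every vertex lies in some bag; for every edge, both endpoints lie together in some bag; and for every vertex, the bags containing it form a connected subtree. Here edge (3,4) lies in no bag, so the decomposition is invalid.

No — edge (3,4) lies in no bag.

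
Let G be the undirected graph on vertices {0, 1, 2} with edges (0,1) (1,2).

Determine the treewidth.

1

A width-1 tree decomposition is:
Bags: B1 = {1, 2}  B2 = {0, 1}
Tree: B1–B2
The largest bag has 2 vertices, giving width 1; this decomposition certifies tw(G) ≤ 1. Since G has at least one edge (e.g. 1–2), it is not an edgeless graph, so tw(G) ≥ 1. Combining the bounds, tw(G) = 1.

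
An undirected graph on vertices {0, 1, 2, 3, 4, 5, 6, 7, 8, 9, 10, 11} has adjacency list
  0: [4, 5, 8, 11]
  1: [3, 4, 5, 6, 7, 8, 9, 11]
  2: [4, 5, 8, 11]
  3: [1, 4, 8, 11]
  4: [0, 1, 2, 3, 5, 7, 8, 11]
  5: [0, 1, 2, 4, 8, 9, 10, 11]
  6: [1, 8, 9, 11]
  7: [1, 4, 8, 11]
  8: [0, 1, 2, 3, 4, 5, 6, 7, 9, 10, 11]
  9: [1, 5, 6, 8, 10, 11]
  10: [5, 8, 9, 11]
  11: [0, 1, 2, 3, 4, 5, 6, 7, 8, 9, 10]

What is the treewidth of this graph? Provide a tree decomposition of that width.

Treewidth 4.
Bags: B1 = {1, 5, 8, 9, 11}  B2 = {1, 4, 5, 8, 11}  B3 = {1, 3, 4, 8, 11}  B4 = {1, 4, 7, 8, 11}  B5 = {1, 6, 8, 9, 11}  B6 = {5, 8, 9, 10, 11}  B7 = {2, 4, 5, 8, 11}  B8 = {0, 4, 5, 8, 11}
Tree: B1–B2, B2–B3, B3–B4, B1–B5, B1–B6, B2–B7, B7–B8

Each bag holds 5 vertices, so the decomposition has width 4, which upper-bounds the treewidth. Conversely, {0, 4, 5, 8, 11} is a clique of size 5, and the vertices of any clique must share a bag in every tree decomposition; so some bag has ≥ 5 vertices and tw(G) ≥ 4. Combining the bounds, tw(G) = 4.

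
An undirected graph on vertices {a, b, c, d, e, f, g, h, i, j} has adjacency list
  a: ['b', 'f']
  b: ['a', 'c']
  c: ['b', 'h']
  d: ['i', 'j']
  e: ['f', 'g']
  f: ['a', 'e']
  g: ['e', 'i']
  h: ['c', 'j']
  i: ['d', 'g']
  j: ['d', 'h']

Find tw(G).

2

A width-2 tree decomposition is:
Bags: B1 = {a, e, f}  B2 = {a, e, g}  B3 = {a, g, i}  B4 = {a, d, i}  B5 = {a, d, j}  B6 = {a, h, j}  B7 = {a, c, h}  B8 = {a, b, c}
Tree: B1–B2, B2–B3, B3–B4, B4–B5, B5–B6, B6–B7, B7–B8
Each bag holds 3 vertices, so the decomposition has width 2, which upper-bounds the treewidth. The edges a–f–e–g–i–d–j–h–c–b–a form a cycle, so G is not a tree and its treewidth is at least 2. Combining the bounds, tw(G) = 2.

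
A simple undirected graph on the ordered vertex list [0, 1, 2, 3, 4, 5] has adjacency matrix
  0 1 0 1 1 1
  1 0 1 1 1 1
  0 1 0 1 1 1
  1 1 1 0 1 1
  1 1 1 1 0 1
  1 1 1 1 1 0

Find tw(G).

4

A width-4 tree decomposition is:
Bags: B1 = {1, 2, 3, 4, 5}  B2 = {0, 1, 3, 4, 5}
Tree: B1–B2
Each bag holds 5 vertices, so the decomposition has width 4, which upper-bounds the treewidth. On the other hand G contains the 5-clique {0, 1, 3, 4, 5}. A clique must lie in a single bag of any decomposition, so no decomposition can have width below 4. Hence tw(G) = 4 exactly.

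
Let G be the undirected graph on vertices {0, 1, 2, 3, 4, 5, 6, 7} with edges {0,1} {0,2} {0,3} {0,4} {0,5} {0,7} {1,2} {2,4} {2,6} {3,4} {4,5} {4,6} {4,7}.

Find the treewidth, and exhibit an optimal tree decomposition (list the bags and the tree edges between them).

Every bag has size at most 3, so the width is 3 − 1 = 2 and tw(G) ≤ 2. Conversely, {0, 1, 2} is a clique of size 3, and the vertices of any clique must share a bag in every tree decomposition; so some bag has ≥ 3 vertices and tw(G) ≥ 2. Hence tw(G) = 2 exactly.

Treewidth 2.
One optimal decomposition is:
Bags: B1 = {0, 2, 4}  B2 = {0, 3, 4}  B3 = {0, 4, 5}  B4 = {2, 4, 6}  B5 = {0, 1, 2}  B6 = {0, 4, 7}
Tree: B1–B2, B2–B3, B1–B4, B1–B5, B2–B6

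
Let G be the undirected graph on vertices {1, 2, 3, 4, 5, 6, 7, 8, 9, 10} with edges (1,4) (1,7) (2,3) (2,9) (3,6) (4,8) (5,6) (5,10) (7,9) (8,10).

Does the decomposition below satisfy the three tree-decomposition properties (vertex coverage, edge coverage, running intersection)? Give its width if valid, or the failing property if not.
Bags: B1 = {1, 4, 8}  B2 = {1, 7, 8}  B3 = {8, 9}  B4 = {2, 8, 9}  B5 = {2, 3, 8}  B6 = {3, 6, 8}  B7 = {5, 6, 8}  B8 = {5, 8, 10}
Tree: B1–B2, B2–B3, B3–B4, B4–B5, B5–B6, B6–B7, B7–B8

A tree decomposition must satisfy three properties: every vertex lies in some bag; for every edge, both endpoints lie together in some bag; and for every vertex, the bags containing it form a connected subtree. Here edge (7,9) lies in no bag, so the decomposition is invalid.

No — edge (7,9) lies in no bag.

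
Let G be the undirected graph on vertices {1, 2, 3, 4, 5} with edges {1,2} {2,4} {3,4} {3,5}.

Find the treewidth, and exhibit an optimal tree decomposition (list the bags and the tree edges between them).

Treewidth 1.
Bags: B1 = {3, 4}  B2 = {2, 4}  B3 = {3, 5}  B4 = {1, 2}
Tree: B1–B2, B1–B3, B2–B4

Each bag holds 2 vertices, so the decomposition has width 1, which upper-bounds the treewidth. Any graph with an edge has treewidth ≥ 1, and G has the edge 4–3. The upper and lower bounds meet at 1, so that is the treewidth.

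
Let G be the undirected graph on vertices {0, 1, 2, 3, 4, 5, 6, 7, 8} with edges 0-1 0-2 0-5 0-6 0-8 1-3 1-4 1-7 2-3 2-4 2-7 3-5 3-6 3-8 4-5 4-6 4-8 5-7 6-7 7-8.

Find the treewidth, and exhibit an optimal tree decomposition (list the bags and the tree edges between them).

Treewidth 4.
One optimal decomposition is:
Bags: B1 = {0, 3, 4, 5, 7}  B2 = {0, 3, 4, 7, 8}  B3 = {0, 3, 4, 6, 7}  B4 = {0, 2, 3, 4, 7}  B5 = {0, 1, 3, 4, 7}
Tree: B1–B2, B2–B3, B3–B4, B4–B5

Every bag has size at most 5, so the width is 5 − 1 = 4 and tw(G) ≤ 4. For the lower bound: the 5 vertex sets {4,5}, {0,8}, {6,7}, {3}, {2} are disjoint, each induces a connected subgraph, and every pair is joined by at least one edge of G. Contracting each set to a single vertex therefore yields K_{5} as a minor, and since treewidth is minor-monotone, tw(G) ≥ tw(K_{5}) = 4. Hence tw(G) = 4 exactly.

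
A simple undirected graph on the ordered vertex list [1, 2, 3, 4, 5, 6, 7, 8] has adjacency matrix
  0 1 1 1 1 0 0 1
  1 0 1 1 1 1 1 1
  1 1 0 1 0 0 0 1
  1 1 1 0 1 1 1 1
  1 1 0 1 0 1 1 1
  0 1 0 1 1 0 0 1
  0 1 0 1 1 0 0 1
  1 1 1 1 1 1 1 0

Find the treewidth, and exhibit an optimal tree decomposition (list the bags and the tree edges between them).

The largest bag has 5 vertices, giving width 4; this decomposition certifies tw(G) ≤ 4. On the other hand G contains the 5-clique {1, 2, 3, 4, 8}. A clique must lie in a single bag of any decomposition, so no decomposition can have width below 4. Combining the bounds, tw(G) = 4.

Treewidth 4.
Bags: B1 = {2, 4, 5, 6, 8}  B2 = {1, 2, 4, 5, 8}  B3 = {1, 2, 3, 4, 8}  B4 = {2, 4, 5, 7, 8}
Tree: B1–B2, B2–B3, B1–B4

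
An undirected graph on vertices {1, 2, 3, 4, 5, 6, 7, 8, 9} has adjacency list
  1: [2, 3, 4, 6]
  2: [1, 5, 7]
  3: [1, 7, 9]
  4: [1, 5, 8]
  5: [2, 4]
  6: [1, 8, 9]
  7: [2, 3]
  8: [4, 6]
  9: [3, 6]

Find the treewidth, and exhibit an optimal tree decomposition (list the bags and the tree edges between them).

Each bag holds 4 vertices, so the decomposition has width 3, which upper-bounds the treewidth. For the lower bound: the 4 vertex sets {4,5,8}, {6}, {1}, {2,3,7,9} are disjoint, each induces a connected subgraph, and every pair is joined by at least one edge of G. Contracting each set to a single vertex therefore yields K_{4} as a minor, and since treewidth is minor-monotone, tw(G) ≥ tw(K_{4}) = 3. Hence tw(G) = 3 exactly.

Treewidth 3.
One optimal decomposition is:
Bags: B1 = {4, 5, 6, 8}  B2 = {1, 4, 5, 6}  B3 = {1, 2, 5, 6}  B4 = {1, 2, 6, 9}  B5 = {1, 2, 3, 9}  B6 = {2, 3, 7, 9}
Tree: B1–B2, B2–B3, B3–B4, B4–B5, B5–B6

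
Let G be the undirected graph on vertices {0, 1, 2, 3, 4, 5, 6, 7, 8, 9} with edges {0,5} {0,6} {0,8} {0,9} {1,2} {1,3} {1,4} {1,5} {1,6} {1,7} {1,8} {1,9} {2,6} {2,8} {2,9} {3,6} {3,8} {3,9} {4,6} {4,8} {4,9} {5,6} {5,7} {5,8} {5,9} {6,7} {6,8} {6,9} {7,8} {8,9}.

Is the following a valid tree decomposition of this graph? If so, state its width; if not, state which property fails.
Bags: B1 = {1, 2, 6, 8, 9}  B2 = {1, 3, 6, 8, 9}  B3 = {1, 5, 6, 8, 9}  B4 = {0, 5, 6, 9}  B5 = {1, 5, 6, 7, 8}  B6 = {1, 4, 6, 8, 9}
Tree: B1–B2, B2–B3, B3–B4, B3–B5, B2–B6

No — edge (8,0) lies in no bag.

A tree decomposition must satisfy three properties: every vertex lies in some bag; for every edge, both endpoints lie together in some bag; and for every vertex, the bags containing it form a connected subtree. Here edge (8,0) lies in no bag, so the decomposition is invalid.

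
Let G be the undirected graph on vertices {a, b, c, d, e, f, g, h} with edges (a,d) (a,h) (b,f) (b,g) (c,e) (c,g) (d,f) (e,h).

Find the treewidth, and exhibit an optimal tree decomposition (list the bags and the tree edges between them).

Treewidth 2.
One optimal decomposition is:
Bags: B1 = {c, e, h}  B2 = {a, c, h}  B3 = {a, c, d}  B4 = {c, d, f}  B5 = {b, c, f}  B6 = {b, c, g}
Tree: B1–B2, B2–B3, B3–B4, B4–B5, B5–B6

The largest bag has 3 vertices, giving width 2; this decomposition certifies tw(G) ≤ 2. For the lower bound, G contains the cycle c–e–h–a–d–f–b–g–c, so G is not a forest; only forests have treewidth ≤ 1, hence tw(G) ≥ 2. Combining the bounds, tw(G) = 2.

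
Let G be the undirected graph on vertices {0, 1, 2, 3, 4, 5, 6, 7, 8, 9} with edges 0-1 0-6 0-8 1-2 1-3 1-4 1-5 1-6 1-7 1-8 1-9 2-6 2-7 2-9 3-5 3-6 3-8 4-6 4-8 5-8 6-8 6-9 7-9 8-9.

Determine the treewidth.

3

A width-3 tree decomposition is:
Bags: B1 = {1, 6, 8, 9}  B2 = {1, 2, 6, 9}  B3 = {1, 2, 7, 9}  B4 = {1, 4, 6, 8}  B5 = {1, 3, 6, 8}  B6 = {0, 1, 6, 8}  B7 = {1, 3, 5, 8}
Tree: B1–B2, B2–B3, B1–B4, B1–B5, B1–B6, B5–B7
Every bag has size at most 4, so the width is 4 − 1 = 3 and tw(G) ≤ 3. Conversely, {1, 3, 5, 8} is a clique of size 4, and the vertices of any clique must share a bag in every tree decomposition; so some bag has ≥ 4 vertices and tw(G) ≥ 3. Combining the bounds, tw(G) = 3.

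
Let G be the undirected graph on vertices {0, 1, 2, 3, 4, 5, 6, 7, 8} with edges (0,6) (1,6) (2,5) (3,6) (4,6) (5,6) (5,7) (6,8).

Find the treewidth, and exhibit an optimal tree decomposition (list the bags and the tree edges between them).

Every bag has size at most 2, so the width is 2 − 1 = 1 and tw(G) ≤ 1. Any graph with an edge has treewidth ≥ 1, and G has the edge 6–3. Hence tw(G) = 1 exactly.

Treewidth 1.
Bags: B1 = {3, 6}  B2 = {5, 6}  B3 = {2, 5}  B4 = {1, 6}  B5 = {5, 7}  B6 = {4, 6}  B7 = {6, 8}  B8 = {0, 6}
Tree: B1–B2, B2–B3, B1–B4, B2–B5, B1–B6, B2–B7, B4–B8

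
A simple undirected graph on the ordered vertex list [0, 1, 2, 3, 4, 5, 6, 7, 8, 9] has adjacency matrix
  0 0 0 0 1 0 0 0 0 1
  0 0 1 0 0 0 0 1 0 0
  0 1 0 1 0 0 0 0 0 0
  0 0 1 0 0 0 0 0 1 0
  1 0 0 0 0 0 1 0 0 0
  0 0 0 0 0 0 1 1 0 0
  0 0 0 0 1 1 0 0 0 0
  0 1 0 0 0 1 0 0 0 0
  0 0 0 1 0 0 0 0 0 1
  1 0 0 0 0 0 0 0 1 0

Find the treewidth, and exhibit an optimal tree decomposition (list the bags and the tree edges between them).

Treewidth 2.
One optimal decomposition is:
Bags: B1 = {0, 8, 9}  B2 = {0, 4, 8}  B3 = {4, 6, 8}  B4 = {5, 6, 8}  B5 = {5, 7, 8}  B6 = {1, 7, 8}  B7 = {1, 2, 8}  B8 = {2, 3, 8}
Tree: B1–B2, B2–B3, B3–B4, B4–B5, B5–B6, B6–B7, B7–B8

Each bag holds 3 vertices, so the decomposition has width 2, which upper-bounds the treewidth. The edges 8–9–0–4–6–5–7–1–2–3–8 form a cycle, so G is not a tree and its treewidth is at least 2. Therefore the treewidth is 2.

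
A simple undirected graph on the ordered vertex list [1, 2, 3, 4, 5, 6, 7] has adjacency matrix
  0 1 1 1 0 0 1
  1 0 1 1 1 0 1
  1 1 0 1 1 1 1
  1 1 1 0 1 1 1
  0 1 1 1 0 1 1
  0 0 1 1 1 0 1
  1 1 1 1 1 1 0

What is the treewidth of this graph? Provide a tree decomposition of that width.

Each bag holds 5 vertices, so the decomposition has width 4, which upper-bounds the treewidth. For the lower bound, the 5 vertices {1, 2, 3, 4, 7} are pairwise adjacent, and any tree decomposition puts a clique entirely inside one bag — forcing width ≥ 4. The upper and lower bounds meet at 4, so that is the treewidth.

Treewidth 4.
One optimal decomposition is:
Bags: B1 = {2, 3, 4, 5, 7}  B2 = {3, 4, 5, 6, 7}  B3 = {1, 2, 3, 4, 7}
Tree: B1–B2, B1–B3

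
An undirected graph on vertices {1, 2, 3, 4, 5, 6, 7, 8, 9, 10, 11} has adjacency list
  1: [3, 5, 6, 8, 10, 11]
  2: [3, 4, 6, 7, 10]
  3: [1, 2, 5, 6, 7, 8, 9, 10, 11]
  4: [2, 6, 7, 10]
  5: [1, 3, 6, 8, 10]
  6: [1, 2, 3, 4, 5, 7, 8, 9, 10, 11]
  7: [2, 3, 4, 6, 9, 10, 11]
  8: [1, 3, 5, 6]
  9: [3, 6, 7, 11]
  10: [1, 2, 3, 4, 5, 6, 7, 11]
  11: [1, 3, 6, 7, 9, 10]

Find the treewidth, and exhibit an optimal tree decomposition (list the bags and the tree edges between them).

Each bag holds 5 vertices, so the decomposition has width 4, which upper-bounds the treewidth. On the other hand G contains the 5-clique {1, 3, 5, 6, 8}. A clique must lie in a single bag of any decomposition, so no decomposition can have width below 4. Combining the bounds, tw(G) = 4.

Treewidth 4.
One optimal decomposition is:
Bags: B1 = {1, 3, 6, 10, 11}  B2 = {3, 6, 7, 10, 11}  B3 = {1, 3, 5, 6, 10}  B4 = {2, 3, 6, 7, 10}  B5 = {3, 6, 7, 9, 11}  B6 = {1, 3, 5, 6, 8}  B7 = {2, 4, 6, 7, 10}
Tree: B1–B2, B1–B3, B2–B4, B2–B5, B3–B6, B4–B7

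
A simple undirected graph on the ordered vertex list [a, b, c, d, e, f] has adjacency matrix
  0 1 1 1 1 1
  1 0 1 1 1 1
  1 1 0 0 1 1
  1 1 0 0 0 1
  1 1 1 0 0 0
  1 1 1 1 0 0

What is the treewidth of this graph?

3

A width-3 tree decomposition is:
Bags: B1 = {a, b, c, e}  B2 = {a, b, c, f}  B3 = {a, b, d, f}
Tree: B1–B2, B2–B3
Each bag holds 4 vertices, so the decomposition has width 3, which upper-bounds the treewidth. On the other hand G contains the 4-clique {a, b, d, f}. A clique must lie in a single bag of any decomposition, so no decomposition can have width below 3. The upper and lower bounds meet at 3, so that is the treewidth.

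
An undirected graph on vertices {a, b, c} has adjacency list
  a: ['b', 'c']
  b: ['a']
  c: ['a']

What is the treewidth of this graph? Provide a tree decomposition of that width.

Treewidth 1.
One optimal decomposition is:
Bags: B1 = {a, c}  B2 = {a, b}
Tree: B1–B2

The largest bag has 2 vertices, giving width 1; this decomposition certifies tw(G) ≤ 1. Since G has at least one edge (e.g. c–a), it is not an edgeless graph, so tw(G) ≥ 1. The upper and lower bounds meet at 1, so that is the treewidth.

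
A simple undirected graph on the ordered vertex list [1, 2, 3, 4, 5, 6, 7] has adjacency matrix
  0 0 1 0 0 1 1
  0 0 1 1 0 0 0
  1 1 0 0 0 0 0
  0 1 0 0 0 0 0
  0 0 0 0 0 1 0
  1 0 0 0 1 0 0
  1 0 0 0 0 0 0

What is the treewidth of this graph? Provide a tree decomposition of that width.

Each bag holds 2 vertices, so the decomposition has width 1, which upper-bounds the treewidth. Any graph with an edge has treewidth ≥ 1, and G has the edge 3–1. Therefore the treewidth is 1.

Treewidth 1.
Bags: B1 = {1, 3}  B2 = {1, 7}  B3 = {1, 6}  B4 = {2, 3}  B5 = {2, 4}  B6 = {5, 6}
Tree: B1–B2, B2–B3, B1–B4, B4–B5, B3–B6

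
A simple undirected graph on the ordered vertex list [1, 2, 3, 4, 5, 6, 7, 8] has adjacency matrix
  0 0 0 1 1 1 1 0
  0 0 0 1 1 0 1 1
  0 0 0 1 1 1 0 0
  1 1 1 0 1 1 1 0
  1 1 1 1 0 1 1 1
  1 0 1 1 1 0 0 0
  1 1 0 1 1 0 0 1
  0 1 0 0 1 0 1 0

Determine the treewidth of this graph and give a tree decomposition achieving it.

The largest bag has 4 vertices, giving width 3; this decomposition certifies tw(G) ≤ 3. Conversely, {2, 5, 7, 8} is a clique of size 4, and the vertices of any clique must share a bag in every tree decomposition; so some bag has ≥ 4 vertices and tw(G) ≥ 3. The upper and lower bounds meet at 3, so that is the treewidth.

Treewidth 3.
One such decomposition:
Bags: B1 = {1, 4, 5, 7}  B2 = {1, 4, 5, 6}  B3 = {2, 4, 5, 7}  B4 = {2, 5, 7, 8}  B5 = {3, 4, 5, 6}
Tree: B1–B2, B1–B3, B3–B4, B2–B5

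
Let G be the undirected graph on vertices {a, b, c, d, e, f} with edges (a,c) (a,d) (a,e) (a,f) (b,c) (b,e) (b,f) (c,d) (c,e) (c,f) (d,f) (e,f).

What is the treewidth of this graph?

A width-3 tree decomposition is:
Bags: B1 = {a, c, d, f}  B2 = {a, c, e, f}  B3 = {b, c, e, f}
Tree: B1–B2, B2–B3
Every bag has size at most 4, so the width is 4 − 1 = 3 and tw(G) ≤ 3. On the other hand G contains the 4-clique {a, c, d, f}. A clique must lie in a single bag of any decomposition, so no decomposition can have width below 3. Therefore the treewidth is 3.

3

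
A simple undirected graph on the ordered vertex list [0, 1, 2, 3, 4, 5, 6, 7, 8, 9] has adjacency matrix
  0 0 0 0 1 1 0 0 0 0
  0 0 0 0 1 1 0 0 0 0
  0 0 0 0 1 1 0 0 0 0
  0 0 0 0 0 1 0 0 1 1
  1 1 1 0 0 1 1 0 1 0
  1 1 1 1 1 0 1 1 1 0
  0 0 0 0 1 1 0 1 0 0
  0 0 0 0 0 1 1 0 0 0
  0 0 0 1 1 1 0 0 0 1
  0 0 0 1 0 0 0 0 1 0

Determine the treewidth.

2

A width-2 tree decomposition is:
Bags: B1 = {4, 5, 6}  B2 = {5, 6, 7}  B3 = {4, 5, 8}  B4 = {3, 5, 8}  B5 = {3, 8, 9}  B6 = {0, 4, 5}  B7 = {1, 4, 5}  B8 = {2, 4, 5}
Tree: B1–B2, B1–B3, B3–B4, B4–B5, B3–B6, B6–B7, B3–B8
Each bag holds 3 vertices, so the decomposition has width 2, which upper-bounds the treewidth. On the other hand G contains the 3-clique {3, 8, 9}. A clique must lie in a single bag of any decomposition, so no decomposition can have width below 2. The upper and lower bounds meet at 2, so that is the treewidth.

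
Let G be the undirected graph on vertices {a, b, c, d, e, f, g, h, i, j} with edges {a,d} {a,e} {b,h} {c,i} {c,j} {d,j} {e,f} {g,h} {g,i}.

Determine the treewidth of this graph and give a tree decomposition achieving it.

Treewidth 1.
One optimal decomposition is:
Bags: B1 = {e, f}  B2 = {a, e}  B3 = {a, d}  B4 = {d, j}  B5 = {c, j}  B6 = {c, i}  B7 = {g, i}  B8 = {g, h}  B9 = {b, h}
Tree: B1–B2, B2–B3, B3–B4, B4–B5, B5–B6, B6–B7, B7–B8, B8–B9

Every bag has size at most 2, so the width is 2 − 1 = 1 and tw(G) ≤ 1. G has an edge, so its treewidth is at least 1. Hence tw(G) = 1 exactly.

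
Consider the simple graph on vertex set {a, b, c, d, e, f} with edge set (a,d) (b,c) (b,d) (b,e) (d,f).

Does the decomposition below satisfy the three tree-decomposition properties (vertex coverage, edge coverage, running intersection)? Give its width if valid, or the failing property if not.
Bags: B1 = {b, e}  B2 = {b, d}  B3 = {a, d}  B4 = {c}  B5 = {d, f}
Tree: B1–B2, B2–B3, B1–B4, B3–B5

No — edge (b,c) lies in no bag.

A tree decomposition must satisfy three properties: every vertex lies in some bag; for every edge, both endpoints lie together in some bag; and for every vertex, the bags containing it form a connected subtree. Here edge (b,c) lies in no bag, so the decomposition is invalid.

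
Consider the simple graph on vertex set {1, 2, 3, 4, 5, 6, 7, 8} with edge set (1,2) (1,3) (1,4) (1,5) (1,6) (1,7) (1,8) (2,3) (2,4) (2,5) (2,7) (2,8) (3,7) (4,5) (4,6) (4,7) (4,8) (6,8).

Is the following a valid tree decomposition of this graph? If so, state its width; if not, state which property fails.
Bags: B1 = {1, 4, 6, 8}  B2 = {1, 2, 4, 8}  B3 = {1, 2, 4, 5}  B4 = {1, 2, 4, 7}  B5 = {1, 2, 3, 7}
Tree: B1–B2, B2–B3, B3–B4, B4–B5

Yes; width 3.

Every vertex of G appears in some bag (union = {1, 2, 3, 4, 5, 6, 7, 8}); every edge is covered by a bag; and for each vertex v the set of bags containing v is connected in the bag tree. The decomposition is therefore valid. The largest bag has 4 vertices, so the width is 3.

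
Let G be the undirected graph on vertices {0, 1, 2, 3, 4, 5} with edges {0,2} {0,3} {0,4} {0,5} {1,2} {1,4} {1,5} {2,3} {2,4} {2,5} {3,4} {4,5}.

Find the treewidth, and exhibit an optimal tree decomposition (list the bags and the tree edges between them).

Every bag has size at most 4, so the width is 4 − 1 = 3 and tw(G) ≤ 3. For the lower bound, the 4 vertices {0, 2, 3, 4} are pairwise adjacent, and any tree decomposition puts a clique entirely inside one bag — forcing width ≥ 3. Hence tw(G) = 3 exactly.

Treewidth 3.
One such decomposition:
Bags: B1 = {0, 2, 4, 5}  B2 = {1, 2, 4, 5}  B3 = {0, 2, 3, 4}
Tree: B1–B2, B1–B3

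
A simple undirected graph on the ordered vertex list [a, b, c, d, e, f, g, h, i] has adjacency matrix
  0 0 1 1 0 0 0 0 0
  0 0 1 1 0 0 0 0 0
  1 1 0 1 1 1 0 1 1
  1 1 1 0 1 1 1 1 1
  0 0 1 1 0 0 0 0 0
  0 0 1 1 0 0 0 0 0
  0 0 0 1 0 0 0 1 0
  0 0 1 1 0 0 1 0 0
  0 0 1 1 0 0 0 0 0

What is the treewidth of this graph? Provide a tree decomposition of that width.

Treewidth 2.
One such decomposition:
Bags: B1 = {a, c, d}  B2 = {c, d, h}  B3 = {b, c, d}  B4 = {c, d, f}  B5 = {c, d, e}  B6 = {c, d, i}  B7 = {d, g, h}
Tree: B1–B2, B1–B3, B1–B4, B3–B5, B5–B6, B2–B7

Each bag holds 3 vertices, so the decomposition has width 2, which upper-bounds the treewidth. On the other hand G contains the 3-clique {d, g, h}. A clique must lie in a single bag of any decomposition, so no decomposition can have width below 2. Combining the bounds, tw(G) = 2.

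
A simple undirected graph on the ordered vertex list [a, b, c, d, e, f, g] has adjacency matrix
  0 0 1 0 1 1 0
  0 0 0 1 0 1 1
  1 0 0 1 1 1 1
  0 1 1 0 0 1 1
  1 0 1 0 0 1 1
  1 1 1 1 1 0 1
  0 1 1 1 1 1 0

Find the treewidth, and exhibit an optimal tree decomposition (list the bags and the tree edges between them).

Every bag has size at most 4, so the width is 4 − 1 = 3 and tw(G) ≤ 3. Conversely, {c, d, f, g} is a clique of size 4, and the vertices of any clique must share a bag in every tree decomposition; so some bag has ≥ 4 vertices and tw(G) ≥ 3. The upper and lower bounds meet at 3, so that is the treewidth.

Treewidth 3.
One optimal decomposition is:
Bags: B1 = {c, e, f, g}  B2 = {a, c, e, f}  B3 = {c, d, f, g}  B4 = {b, d, f, g}
Tree: B1–B2, B1–B3, B3–B4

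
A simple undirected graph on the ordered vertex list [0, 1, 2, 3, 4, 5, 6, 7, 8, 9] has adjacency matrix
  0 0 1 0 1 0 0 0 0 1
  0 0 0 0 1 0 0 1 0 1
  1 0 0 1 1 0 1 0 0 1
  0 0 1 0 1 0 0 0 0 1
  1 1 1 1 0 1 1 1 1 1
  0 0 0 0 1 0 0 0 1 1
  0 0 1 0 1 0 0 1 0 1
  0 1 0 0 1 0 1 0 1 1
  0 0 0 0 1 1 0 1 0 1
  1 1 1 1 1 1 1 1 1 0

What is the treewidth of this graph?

3

A width-3 tree decomposition is:
Bags: B1 = {4, 6, 7, 9}  B2 = {2, 4, 6, 9}  B3 = {0, 2, 4, 9}  B4 = {4, 7, 8, 9}  B5 = {4, 5, 8, 9}  B6 = {1, 4, 7, 9}  B7 = {2, 3, 4, 9}
Tree: B1–B2, B2–B3, B1–B4, B4–B5, B4–B6, B2–B7
The largest bag has 4 vertices, giving width 3; this decomposition certifies tw(G) ≤ 3. On the other hand G contains the 4-clique {1, 4, 7, 9}. A clique must lie in a single bag of any decomposition, so no decomposition can have width below 3. The upper and lower bounds meet at 3, so that is the treewidth.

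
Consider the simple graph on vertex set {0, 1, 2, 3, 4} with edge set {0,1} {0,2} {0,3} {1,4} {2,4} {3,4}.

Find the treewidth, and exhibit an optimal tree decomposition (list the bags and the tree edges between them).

Each bag holds 3 vertices, so the decomposition has width 2, which upper-bounds the treewidth. For the lower bound, G contains the cycle 1–0–3–4–1, so G is not a forest; only forests have treewidth ≤ 1, hence tw(G) ≥ 2. Combining the bounds, tw(G) = 2.

Treewidth 2.
Bags: B1 = {0, 1, 4}  B2 = {0, 3, 4}  B3 = {0, 2, 4}
Tree: B1–B2, B2–B3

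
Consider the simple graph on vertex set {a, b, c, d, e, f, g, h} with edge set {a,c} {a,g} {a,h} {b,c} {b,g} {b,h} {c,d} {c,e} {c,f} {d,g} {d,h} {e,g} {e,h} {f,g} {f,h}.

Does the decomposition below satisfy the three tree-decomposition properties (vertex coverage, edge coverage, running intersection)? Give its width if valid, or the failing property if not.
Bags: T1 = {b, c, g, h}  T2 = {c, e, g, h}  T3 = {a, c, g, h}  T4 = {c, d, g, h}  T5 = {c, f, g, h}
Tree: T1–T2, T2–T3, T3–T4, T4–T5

Yes; width 3.

Checking the three conditions: (i) the bags cover all of {a, b, c, d, e, f, g, h}; (ii) for each edge, some bag contains both endpoints; (iii) the bags containing any fixed vertex form a subtree. All hold, so the decomposition is valid with width 4 − 1 = 3.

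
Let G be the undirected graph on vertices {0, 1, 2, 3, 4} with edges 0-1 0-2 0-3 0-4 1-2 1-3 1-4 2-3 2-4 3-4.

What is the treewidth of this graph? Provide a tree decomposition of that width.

A single bag containing all 5 vertices is trivially a valid decomposition of width 4. On the other hand G contains the 5-clique {0, 1, 2, 3, 4}. A clique must lie in a single bag of any decomposition, so no decomposition can have width below 4. Combining the bounds, tw(G) = 4.

Treewidth 4.
One optimal decomposition is:
Bags: B1 = {0, 1, 2, 3, 4}
Tree: (single bag)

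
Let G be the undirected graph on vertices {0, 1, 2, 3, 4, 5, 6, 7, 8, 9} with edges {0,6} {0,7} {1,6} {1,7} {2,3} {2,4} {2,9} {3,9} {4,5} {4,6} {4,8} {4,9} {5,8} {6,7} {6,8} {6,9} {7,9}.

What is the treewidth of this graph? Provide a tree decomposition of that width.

Treewidth 2.
One such decomposition:
Bags: B1 = {4, 6, 9}  B2 = {2, 4, 9}  B3 = {6, 7, 9}  B4 = {0, 6, 7}  B5 = {4, 6, 8}  B6 = {2, 3, 9}  B7 = {1, 6, 7}  B8 = {4, 5, 8}
Tree: B1–B2, B1–B3, B3–B4, B1–B5, B2–B6, B3–B7, B5–B8

The largest bag has 3 vertices, giving width 2; this decomposition certifies tw(G) ≤ 2. Conversely, {2, 3, 9} is a clique of size 3, and the vertices of any clique must share a bag in every tree decomposition; so some bag has ≥ 3 vertices and tw(G) ≥ 2. The upper and lower bounds meet at 2, so that is the treewidth.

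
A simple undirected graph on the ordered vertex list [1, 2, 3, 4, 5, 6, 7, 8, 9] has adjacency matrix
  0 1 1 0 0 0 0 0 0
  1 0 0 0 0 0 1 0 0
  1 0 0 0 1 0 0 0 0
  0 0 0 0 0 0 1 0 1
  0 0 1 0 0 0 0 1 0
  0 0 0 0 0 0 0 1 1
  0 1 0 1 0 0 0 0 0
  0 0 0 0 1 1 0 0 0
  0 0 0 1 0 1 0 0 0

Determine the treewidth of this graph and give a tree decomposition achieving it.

Treewidth 2.
Bags: B1 = {1, 3, 5}  B2 = {1, 5, 8}  B3 = {1, 6, 8}  B4 = {1, 6, 9}  B5 = {1, 4, 9}  B6 = {1, 4, 7}  B7 = {1, 2, 7}
Tree: B1–B2, B2–B3, B3–B4, B4–B5, B5–B6, B6–B7

Every bag has size at most 3, so the width is 3 − 1 = 2 and tw(G) ≤ 2. For the lower bound, G contains the cycle 1–3–5–8–6–9–4–7–2–1, so G is not a forest; only forests have treewidth ≤ 1, hence tw(G) ≥ 2. The upper and lower bounds meet at 2, so that is the treewidth.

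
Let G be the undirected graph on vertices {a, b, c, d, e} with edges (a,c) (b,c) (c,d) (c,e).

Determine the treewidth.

A width-1 tree decomposition is:
Bags: B1 = {c, e}  B2 = {b, c}  B3 = {c, d}  B4 = {a, c}
Tree: B1–B2, B1–B3, B1–B4
The largest bag has 2 vertices, giving width 1; this decomposition certifies tw(G) ≤ 1. Any graph with an edge has treewidth ≥ 1, and G has the edge e–c. The upper and lower bounds meet at 1, so that is the treewidth.

1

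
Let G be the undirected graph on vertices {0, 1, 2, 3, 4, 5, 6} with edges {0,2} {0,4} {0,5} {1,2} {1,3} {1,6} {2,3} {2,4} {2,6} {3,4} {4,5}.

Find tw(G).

A width-2 tree decomposition is:
Bags: B1 = {1, 2, 3}  B2 = {2, 3, 4}  B3 = {0, 2, 4}  B4 = {1, 2, 6}  B5 = {0, 4, 5}
Tree: B1–B2, B2–B3, B1–B4, B3–B5
Every bag has size at most 3, so the width is 3 − 1 = 2 and tw(G) ≤ 2. Conversely, {0, 2, 4} is a clique of size 3, and the vertices of any clique must share a bag in every tree decomposition; so some bag has ≥ 3 vertices and tw(G) ≥ 2. Combining the bounds, tw(G) = 2.

2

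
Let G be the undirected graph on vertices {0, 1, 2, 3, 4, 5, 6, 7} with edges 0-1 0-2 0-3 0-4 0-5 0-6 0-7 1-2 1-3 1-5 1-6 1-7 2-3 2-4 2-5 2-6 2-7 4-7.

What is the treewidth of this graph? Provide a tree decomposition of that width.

Treewidth 3.
One such decomposition:
Bags: B1 = {0, 1, 2, 7}  B2 = {0, 1, 2, 6}  B3 = {0, 1, 2, 3}  B4 = {0, 1, 2, 5}  B5 = {0, 2, 4, 7}
Tree: B1–B2, B1–B3, B3–B4, B1–B5

Every bag has size at most 4, so the width is 4 − 1 = 3 and tw(G) ≤ 3. On the other hand G contains the 4-clique {0, 1, 2, 3}. A clique must lie in a single bag of any decomposition, so no decomposition can have width below 3. Hence tw(G) = 3 exactly.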